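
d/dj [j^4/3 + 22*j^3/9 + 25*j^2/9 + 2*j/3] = 4*j^3/3 + 22*j^2/3 + 50*j/9 + 2/3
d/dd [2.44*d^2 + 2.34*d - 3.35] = 4.88*d + 2.34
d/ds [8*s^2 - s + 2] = 16*s - 1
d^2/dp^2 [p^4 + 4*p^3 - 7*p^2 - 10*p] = 12*p^2 + 24*p - 14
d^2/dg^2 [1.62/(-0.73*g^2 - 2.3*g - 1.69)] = (1.726596*g^2 + 5.43996*g - 1.62*(1.46*g + 2.3)*(2.92*g + 4.6) + 3.997188)/(0.73*g^2 + 2.3*g + 1.69)^3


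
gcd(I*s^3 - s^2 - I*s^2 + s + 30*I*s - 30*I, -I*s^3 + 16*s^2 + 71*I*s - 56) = 1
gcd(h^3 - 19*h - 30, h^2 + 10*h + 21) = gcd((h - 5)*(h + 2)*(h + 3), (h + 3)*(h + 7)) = h + 3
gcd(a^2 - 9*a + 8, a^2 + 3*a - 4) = a - 1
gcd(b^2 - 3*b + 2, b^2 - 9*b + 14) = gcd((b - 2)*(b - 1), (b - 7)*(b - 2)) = b - 2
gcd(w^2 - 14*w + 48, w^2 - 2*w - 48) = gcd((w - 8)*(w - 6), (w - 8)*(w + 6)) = w - 8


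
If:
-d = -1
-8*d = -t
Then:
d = 1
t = 8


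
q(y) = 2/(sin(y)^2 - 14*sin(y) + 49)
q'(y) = 2*(-2*sin(y)*cos(y) + 14*cos(y))/(sin(y)^2 - 14*sin(y) + 49)^2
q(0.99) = 0.05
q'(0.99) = 0.01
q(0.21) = 0.04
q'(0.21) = 0.01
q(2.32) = 0.05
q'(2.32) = -0.01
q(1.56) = 0.06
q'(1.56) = 0.00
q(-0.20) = 0.04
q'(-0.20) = 0.01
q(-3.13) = 0.04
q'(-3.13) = -0.01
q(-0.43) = 0.04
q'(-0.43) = 0.01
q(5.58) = 0.03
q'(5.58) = 0.01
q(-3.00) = 0.04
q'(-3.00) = -0.01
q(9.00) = 0.05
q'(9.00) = -0.01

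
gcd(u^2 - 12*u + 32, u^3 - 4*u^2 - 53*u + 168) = u - 8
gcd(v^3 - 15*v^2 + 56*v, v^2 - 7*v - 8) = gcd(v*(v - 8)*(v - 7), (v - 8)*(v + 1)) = v - 8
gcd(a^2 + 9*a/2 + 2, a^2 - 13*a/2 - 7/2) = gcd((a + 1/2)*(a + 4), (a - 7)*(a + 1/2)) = a + 1/2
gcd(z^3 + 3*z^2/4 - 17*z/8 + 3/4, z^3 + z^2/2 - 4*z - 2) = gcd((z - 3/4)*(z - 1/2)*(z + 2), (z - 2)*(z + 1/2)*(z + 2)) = z + 2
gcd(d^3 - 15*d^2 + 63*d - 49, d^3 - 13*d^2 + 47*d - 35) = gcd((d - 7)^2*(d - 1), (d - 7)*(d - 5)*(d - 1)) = d^2 - 8*d + 7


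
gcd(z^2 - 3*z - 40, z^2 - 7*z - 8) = z - 8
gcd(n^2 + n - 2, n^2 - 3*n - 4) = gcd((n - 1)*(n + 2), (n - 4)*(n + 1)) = 1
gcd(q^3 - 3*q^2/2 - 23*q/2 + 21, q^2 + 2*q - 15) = q - 3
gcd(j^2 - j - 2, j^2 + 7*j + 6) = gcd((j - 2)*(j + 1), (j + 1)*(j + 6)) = j + 1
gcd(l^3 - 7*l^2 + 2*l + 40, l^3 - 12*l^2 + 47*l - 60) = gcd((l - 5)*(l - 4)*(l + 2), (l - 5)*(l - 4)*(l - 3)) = l^2 - 9*l + 20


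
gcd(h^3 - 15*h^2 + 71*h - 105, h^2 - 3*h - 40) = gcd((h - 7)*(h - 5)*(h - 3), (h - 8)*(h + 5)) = 1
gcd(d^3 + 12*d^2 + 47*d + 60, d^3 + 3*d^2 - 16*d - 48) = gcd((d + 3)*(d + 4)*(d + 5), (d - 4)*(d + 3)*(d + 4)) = d^2 + 7*d + 12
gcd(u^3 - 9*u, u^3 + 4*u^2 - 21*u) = u^2 - 3*u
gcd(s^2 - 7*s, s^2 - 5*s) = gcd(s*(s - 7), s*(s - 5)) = s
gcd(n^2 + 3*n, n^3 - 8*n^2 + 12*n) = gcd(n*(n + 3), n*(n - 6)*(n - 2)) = n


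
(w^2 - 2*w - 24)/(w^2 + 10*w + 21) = (w^2 - 2*w - 24)/(w^2 + 10*w + 21)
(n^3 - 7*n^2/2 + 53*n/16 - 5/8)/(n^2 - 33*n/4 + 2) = (4*n^2 - 13*n + 10)/(4*(n - 8))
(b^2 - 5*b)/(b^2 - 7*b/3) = 3*(b - 5)/(3*b - 7)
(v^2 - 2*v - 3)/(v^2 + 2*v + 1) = (v - 3)/(v + 1)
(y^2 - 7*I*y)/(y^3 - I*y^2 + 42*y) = 1/(y + 6*I)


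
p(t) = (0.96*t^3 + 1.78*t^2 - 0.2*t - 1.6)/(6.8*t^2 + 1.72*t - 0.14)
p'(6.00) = 0.15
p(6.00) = 1.05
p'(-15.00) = 0.14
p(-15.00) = -1.89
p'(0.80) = 0.86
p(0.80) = -0.02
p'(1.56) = 0.27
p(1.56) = 0.32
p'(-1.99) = 0.10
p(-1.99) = -0.07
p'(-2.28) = 0.11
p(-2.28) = -0.10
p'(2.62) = 0.17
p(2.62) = 0.54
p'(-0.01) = 104.81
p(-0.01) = 10.21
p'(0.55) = 2.05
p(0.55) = -0.35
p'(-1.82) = 0.08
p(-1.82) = -0.06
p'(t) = (-13.6*t - 1.72)*(0.96*t^3 + 1.78*t^2 - 0.2*t - 1.6)/(6.8*t^2 + 1.72*t - 0.14)^2 + (2.88*t^2 + 3.56*t - 0.2)/(6.8*t^2 + 1.72*t - 0.14)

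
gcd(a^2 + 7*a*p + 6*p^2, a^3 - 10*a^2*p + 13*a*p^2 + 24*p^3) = a + p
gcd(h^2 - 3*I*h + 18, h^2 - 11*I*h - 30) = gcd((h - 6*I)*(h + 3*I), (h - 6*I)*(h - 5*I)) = h - 6*I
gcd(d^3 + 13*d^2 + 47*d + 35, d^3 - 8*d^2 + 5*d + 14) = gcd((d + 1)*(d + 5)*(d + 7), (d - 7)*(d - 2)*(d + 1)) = d + 1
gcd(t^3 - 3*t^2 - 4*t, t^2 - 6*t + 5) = 1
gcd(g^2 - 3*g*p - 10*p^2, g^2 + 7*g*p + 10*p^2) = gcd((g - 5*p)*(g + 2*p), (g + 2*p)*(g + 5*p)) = g + 2*p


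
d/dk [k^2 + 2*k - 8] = 2*k + 2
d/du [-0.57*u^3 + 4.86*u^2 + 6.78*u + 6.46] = -1.71*u^2 + 9.72*u + 6.78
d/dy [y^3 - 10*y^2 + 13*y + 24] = 3*y^2 - 20*y + 13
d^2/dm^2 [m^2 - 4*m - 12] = 2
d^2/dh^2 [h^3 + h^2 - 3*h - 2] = 6*h + 2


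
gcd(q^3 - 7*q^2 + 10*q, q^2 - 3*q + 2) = q - 2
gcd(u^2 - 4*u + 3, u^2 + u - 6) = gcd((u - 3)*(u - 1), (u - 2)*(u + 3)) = 1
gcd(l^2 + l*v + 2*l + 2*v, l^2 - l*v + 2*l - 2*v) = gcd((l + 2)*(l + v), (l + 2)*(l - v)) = l + 2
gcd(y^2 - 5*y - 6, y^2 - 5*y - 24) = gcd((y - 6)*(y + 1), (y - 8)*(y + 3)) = 1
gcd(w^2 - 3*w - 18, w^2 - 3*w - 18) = w^2 - 3*w - 18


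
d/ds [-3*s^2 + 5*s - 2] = 5 - 6*s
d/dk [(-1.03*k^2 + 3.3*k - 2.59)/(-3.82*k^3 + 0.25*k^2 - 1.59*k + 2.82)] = (-3.9346*k^4 + 25.212*k^3 - 28.8687*k^2 - 4.5142*k + 5.1879)/(14.5924*k^6 - 1.91*k^5 + 12.2101*k^4 - 22.3398*k^3 + 3.9381*k^2 - 8.9676*k + 7.9524)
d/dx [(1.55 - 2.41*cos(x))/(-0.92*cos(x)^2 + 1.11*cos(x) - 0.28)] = (2.2172*cos(x)^2 - 2.852*cos(x) + 1.0457)*sin(x)/(0.8464*cos(x)^4 - 2.0424*cos(x)^3 + 1.7473*cos(x)^2 - 0.6216*cos(x) + 0.0784)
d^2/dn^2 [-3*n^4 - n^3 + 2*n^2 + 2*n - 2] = -36*n^2 - 6*n + 4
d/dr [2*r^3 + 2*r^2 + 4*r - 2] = 6*r^2 + 4*r + 4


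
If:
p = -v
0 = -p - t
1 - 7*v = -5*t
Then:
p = -1/2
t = 1/2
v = 1/2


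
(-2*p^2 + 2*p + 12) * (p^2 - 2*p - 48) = -2*p^4 + 6*p^3 + 104*p^2 - 120*p - 576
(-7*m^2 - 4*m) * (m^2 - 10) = -7*m^4 - 4*m^3 + 70*m^2 + 40*m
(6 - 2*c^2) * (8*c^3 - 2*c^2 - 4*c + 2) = -16*c^5 + 4*c^4 + 56*c^3 - 16*c^2 - 24*c + 12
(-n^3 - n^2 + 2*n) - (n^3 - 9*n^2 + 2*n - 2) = -2*n^3 + 8*n^2 + 2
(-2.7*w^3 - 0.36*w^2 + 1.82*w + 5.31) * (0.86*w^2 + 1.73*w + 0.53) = -2.322*w^5 - 4.9806*w^4 - 0.4886*w^3 + 7.5244*w^2 + 10.1509*w + 2.8143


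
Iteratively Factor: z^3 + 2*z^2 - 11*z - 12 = (z + 4)*(z^2 - 2*z - 3) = (z + 1)*(z + 4)*(z - 3)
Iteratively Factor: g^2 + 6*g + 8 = (g + 4)*(g + 2)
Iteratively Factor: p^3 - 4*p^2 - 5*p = (p)*(p^2 - 4*p - 5) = p*(p + 1)*(p - 5)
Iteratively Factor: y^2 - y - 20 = (y + 4)*(y - 5)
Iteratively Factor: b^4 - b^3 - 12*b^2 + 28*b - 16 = (b - 2)*(b^3 + b^2 - 10*b + 8) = (b - 2)*(b + 4)*(b^2 - 3*b + 2) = (b - 2)*(b - 1)*(b + 4)*(b - 2)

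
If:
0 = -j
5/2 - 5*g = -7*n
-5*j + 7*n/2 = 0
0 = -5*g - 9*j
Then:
No Solution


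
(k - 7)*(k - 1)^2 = k^3 - 9*k^2 + 15*k - 7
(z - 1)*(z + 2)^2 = z^3 + 3*z^2 - 4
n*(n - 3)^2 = n^3 - 6*n^2 + 9*n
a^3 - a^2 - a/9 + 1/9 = (a - 1)*(a - 1/3)*(a + 1/3)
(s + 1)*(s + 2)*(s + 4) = s^3 + 7*s^2 + 14*s + 8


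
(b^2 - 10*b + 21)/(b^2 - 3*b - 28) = (b - 3)/(b + 4)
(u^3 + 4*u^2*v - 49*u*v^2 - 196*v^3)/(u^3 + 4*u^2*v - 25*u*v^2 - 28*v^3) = (u^2 - 3*u*v - 28*v^2)/(u^2 - 3*u*v - 4*v^2)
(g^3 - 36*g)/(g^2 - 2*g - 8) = g*(36 - g^2)/(-g^2 + 2*g + 8)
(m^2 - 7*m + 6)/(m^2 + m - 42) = (m - 1)/(m + 7)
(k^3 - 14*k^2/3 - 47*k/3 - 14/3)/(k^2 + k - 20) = (3*k^3 - 14*k^2 - 47*k - 14)/(3*(k^2 + k - 20))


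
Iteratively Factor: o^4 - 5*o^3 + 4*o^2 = (o - 4)*(o^3 - o^2) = o*(o - 4)*(o^2 - o) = o^2*(o - 4)*(o - 1)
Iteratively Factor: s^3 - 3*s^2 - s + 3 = (s + 1)*(s^2 - 4*s + 3) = (s - 3)*(s + 1)*(s - 1)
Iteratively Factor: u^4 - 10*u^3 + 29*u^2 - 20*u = (u - 5)*(u^3 - 5*u^2 + 4*u) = (u - 5)*(u - 1)*(u^2 - 4*u) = (u - 5)*(u - 4)*(u - 1)*(u)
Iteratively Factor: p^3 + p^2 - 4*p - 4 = (p - 2)*(p^2 + 3*p + 2) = (p - 2)*(p + 2)*(p + 1)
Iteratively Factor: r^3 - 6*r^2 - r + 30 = (r - 5)*(r^2 - r - 6) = (r - 5)*(r - 3)*(r + 2)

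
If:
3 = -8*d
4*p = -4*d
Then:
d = -3/8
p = 3/8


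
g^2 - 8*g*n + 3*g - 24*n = (g + 3)*(g - 8*n)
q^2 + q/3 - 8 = (q - 8/3)*(q + 3)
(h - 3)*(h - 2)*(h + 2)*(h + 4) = h^4 + h^3 - 16*h^2 - 4*h + 48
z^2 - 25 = (z - 5)*(z + 5)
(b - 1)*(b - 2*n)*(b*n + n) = b^3*n - 2*b^2*n^2 - b*n + 2*n^2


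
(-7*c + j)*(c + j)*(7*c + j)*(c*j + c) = -49*c^4*j - 49*c^4 - 49*c^3*j^2 - 49*c^3*j + c^2*j^3 + c^2*j^2 + c*j^4 + c*j^3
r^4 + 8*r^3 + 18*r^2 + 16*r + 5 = (r + 1)^3*(r + 5)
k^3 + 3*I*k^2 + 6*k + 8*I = (k - 2*I)*(k + I)*(k + 4*I)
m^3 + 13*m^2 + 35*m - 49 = (m - 1)*(m + 7)^2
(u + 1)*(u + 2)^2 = u^3 + 5*u^2 + 8*u + 4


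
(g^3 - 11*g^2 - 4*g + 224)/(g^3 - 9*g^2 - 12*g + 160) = (g - 7)/(g - 5)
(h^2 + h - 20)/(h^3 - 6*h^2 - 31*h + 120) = (h - 4)/(h^2 - 11*h + 24)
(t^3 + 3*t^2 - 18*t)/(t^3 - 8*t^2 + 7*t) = (t^2 + 3*t - 18)/(t^2 - 8*t + 7)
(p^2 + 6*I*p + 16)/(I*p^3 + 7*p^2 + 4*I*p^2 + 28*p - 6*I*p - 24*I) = (-I*p^2 + 6*p - 16*I)/(p^3 + p^2*(4 - 7*I) + p*(-6 - 28*I) - 24)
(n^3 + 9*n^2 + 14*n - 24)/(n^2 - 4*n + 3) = (n^2 + 10*n + 24)/(n - 3)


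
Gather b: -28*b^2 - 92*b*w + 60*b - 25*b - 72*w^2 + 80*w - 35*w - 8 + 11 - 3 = -28*b^2 + b*(35 - 92*w) - 72*w^2 + 45*w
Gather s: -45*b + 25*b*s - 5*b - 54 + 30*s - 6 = -50*b + s*(25*b + 30) - 60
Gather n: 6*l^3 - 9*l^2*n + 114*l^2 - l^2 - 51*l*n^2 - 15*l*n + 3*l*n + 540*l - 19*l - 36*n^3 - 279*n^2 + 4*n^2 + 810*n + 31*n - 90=6*l^3 + 113*l^2 + 521*l - 36*n^3 + n^2*(-51*l - 275) + n*(-9*l^2 - 12*l + 841) - 90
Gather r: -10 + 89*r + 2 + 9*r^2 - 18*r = 9*r^2 + 71*r - 8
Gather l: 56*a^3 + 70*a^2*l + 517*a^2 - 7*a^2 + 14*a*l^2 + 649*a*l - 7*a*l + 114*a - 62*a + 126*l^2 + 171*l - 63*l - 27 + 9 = 56*a^3 + 510*a^2 + 52*a + l^2*(14*a + 126) + l*(70*a^2 + 642*a + 108) - 18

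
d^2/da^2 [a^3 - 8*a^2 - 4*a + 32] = 6*a - 16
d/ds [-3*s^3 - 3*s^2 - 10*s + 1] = -9*s^2 - 6*s - 10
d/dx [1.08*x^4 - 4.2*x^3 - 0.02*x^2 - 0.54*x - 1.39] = 4.32*x^3 - 12.6*x^2 - 0.04*x - 0.54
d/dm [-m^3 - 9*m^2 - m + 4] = -3*m^2 - 18*m - 1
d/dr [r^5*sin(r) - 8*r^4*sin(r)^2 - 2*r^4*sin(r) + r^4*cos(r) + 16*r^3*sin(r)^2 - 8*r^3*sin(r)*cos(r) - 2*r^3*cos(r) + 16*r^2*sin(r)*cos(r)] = r*(r^4*cos(r) + 4*r^3*sin(r) - 8*r^3*sin(2*r) - 2*r^3*cos(r) - 6*r^2*sin(r) + 16*r^2*sin(2*r) + 4*r^2*cos(r) + 8*r^2*cos(2*r) - 16*r^2 - 12*r*sin(2*r) - 6*r*cos(r) - 8*r*cos(2*r) + 24*r + 16*sin(2*r))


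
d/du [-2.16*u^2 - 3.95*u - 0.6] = -4.32*u - 3.95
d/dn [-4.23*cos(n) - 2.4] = 4.23*sin(n)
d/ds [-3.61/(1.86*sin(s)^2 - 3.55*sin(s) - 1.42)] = (13.4292*sin(s) - 12.8155)*cos(s)/(-1.86*sin(s)^2 + 3.55*sin(s) + 1.42)^2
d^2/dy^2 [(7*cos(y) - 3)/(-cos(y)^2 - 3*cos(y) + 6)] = 2*(63*(1 - cos(2*y))^2*cos(y) - 33*(1 - cos(2*y))^2 + 619*cos(y) - 42*cos(2*y) + 267*cos(3*y) - 14*cos(5*y) - 558)/(6*cos(y) + cos(2*y) - 11)^3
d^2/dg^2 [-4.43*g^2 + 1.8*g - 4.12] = -8.86000000000000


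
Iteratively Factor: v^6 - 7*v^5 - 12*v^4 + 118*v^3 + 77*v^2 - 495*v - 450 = (v - 5)*(v^5 - 2*v^4 - 22*v^3 + 8*v^2 + 117*v + 90) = (v - 5)*(v + 2)*(v^4 - 4*v^3 - 14*v^2 + 36*v + 45) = (v - 5)^2*(v + 2)*(v^3 + v^2 - 9*v - 9) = (v - 5)^2*(v - 3)*(v + 2)*(v^2 + 4*v + 3) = (v - 5)^2*(v - 3)*(v + 1)*(v + 2)*(v + 3)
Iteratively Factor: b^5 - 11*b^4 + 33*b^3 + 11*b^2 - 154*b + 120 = (b + 2)*(b^4 - 13*b^3 + 59*b^2 - 107*b + 60) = (b - 1)*(b + 2)*(b^3 - 12*b^2 + 47*b - 60) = (b - 5)*(b - 1)*(b + 2)*(b^2 - 7*b + 12) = (b - 5)*(b - 3)*(b - 1)*(b + 2)*(b - 4)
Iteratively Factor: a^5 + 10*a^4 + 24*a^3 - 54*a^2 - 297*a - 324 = (a + 3)*(a^4 + 7*a^3 + 3*a^2 - 63*a - 108) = (a + 3)^2*(a^3 + 4*a^2 - 9*a - 36) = (a - 3)*(a + 3)^2*(a^2 + 7*a + 12) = (a - 3)*(a + 3)^2*(a + 4)*(a + 3)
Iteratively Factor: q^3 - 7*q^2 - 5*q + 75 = (q + 3)*(q^2 - 10*q + 25) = (q - 5)*(q + 3)*(q - 5)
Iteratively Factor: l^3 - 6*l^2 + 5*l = (l - 1)*(l^2 - 5*l) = (l - 5)*(l - 1)*(l)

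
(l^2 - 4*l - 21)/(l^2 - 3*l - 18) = (l - 7)/(l - 6)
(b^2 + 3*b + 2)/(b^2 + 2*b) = (b + 1)/b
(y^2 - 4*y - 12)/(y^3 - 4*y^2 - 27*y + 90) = (y + 2)/(y^2 + 2*y - 15)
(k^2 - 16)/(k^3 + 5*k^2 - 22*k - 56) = (k + 4)/(k^2 + 9*k + 14)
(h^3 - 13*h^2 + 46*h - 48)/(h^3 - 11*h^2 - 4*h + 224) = (h^2 - 5*h + 6)/(h^2 - 3*h - 28)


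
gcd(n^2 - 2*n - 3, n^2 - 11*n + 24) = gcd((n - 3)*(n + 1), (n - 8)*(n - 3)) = n - 3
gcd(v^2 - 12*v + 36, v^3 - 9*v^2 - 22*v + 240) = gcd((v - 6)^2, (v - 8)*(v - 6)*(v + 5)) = v - 6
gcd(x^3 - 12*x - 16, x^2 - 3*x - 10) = x + 2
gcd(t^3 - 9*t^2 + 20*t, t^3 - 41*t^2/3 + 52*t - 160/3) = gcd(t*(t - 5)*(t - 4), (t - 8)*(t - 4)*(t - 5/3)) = t - 4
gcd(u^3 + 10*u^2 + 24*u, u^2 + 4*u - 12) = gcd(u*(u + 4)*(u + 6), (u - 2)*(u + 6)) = u + 6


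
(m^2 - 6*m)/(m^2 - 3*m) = (m - 6)/(m - 3)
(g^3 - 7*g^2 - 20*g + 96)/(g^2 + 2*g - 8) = (g^2 - 11*g + 24)/(g - 2)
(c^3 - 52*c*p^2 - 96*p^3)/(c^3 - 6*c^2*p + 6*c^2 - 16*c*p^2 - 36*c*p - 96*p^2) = (c + 6*p)/(c + 6)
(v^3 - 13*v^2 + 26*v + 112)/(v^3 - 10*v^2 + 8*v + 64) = (v - 7)/(v - 4)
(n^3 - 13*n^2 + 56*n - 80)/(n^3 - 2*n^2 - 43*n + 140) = (n - 4)/(n + 7)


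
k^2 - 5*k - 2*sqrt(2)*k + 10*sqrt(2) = (k - 5)*(k - 2*sqrt(2))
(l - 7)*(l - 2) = l^2 - 9*l + 14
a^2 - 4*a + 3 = (a - 3)*(a - 1)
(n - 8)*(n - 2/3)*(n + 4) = n^3 - 14*n^2/3 - 88*n/3 + 64/3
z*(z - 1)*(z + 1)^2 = z^4 + z^3 - z^2 - z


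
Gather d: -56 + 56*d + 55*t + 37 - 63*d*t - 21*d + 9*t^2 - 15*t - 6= d*(35 - 63*t) + 9*t^2 + 40*t - 25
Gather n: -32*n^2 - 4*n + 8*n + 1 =-32*n^2 + 4*n + 1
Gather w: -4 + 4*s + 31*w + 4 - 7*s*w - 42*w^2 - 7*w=4*s - 42*w^2 + w*(24 - 7*s)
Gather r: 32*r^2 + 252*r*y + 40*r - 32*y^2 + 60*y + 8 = 32*r^2 + r*(252*y + 40) - 32*y^2 + 60*y + 8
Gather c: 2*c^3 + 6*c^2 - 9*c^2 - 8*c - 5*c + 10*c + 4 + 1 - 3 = 2*c^3 - 3*c^2 - 3*c + 2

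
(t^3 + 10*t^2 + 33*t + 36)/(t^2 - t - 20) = (t^2 + 6*t + 9)/(t - 5)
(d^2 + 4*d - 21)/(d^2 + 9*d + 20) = (d^2 + 4*d - 21)/(d^2 + 9*d + 20)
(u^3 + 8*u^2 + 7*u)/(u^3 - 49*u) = (u + 1)/(u - 7)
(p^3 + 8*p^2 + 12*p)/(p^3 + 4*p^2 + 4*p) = (p + 6)/(p + 2)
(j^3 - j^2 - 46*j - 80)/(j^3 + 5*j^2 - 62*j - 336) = (j^2 + 7*j + 10)/(j^2 + 13*j + 42)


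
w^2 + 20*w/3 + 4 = (w + 2/3)*(w + 6)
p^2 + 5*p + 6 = (p + 2)*(p + 3)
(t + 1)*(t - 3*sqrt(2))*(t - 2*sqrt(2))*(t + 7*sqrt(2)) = t^4 + t^3 + 2*sqrt(2)*t^3 - 58*t^2 + 2*sqrt(2)*t^2 - 58*t + 84*sqrt(2)*t + 84*sqrt(2)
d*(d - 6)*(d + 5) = d^3 - d^2 - 30*d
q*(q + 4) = q^2 + 4*q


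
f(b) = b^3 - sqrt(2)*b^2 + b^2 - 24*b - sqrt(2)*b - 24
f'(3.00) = -0.90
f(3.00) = -76.97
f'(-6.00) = 87.56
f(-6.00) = -102.43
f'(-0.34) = -24.79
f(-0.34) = -15.45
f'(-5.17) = 59.06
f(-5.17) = -41.87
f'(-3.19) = 7.76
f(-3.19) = 20.39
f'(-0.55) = -24.05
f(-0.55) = -10.31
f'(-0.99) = -21.65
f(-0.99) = -0.22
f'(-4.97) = 52.81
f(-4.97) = -30.69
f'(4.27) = 25.75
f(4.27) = -62.22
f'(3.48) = 8.03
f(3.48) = -75.31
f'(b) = 3*b^2 - 2*sqrt(2)*b + 2*b - 24 - sqrt(2)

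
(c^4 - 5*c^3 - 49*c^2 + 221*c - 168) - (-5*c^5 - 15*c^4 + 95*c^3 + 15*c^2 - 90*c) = 5*c^5 + 16*c^4 - 100*c^3 - 64*c^2 + 311*c - 168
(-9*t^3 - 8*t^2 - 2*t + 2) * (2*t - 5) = -18*t^4 + 29*t^3 + 36*t^2 + 14*t - 10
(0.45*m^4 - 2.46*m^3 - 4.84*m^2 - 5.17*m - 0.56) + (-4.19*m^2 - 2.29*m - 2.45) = 0.45*m^4 - 2.46*m^3 - 9.03*m^2 - 7.46*m - 3.01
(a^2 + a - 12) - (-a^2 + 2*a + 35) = 2*a^2 - a - 47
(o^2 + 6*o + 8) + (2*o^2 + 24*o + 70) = 3*o^2 + 30*o + 78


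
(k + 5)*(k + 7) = k^2 + 12*k + 35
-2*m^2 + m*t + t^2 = (-m + t)*(2*m + t)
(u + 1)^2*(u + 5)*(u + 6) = u^4 + 13*u^3 + 53*u^2 + 71*u + 30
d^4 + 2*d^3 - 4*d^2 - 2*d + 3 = (d - 1)^2*(d + 1)*(d + 3)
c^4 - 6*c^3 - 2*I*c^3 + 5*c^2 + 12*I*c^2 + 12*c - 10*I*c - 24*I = (c - 4)*(c - 3)*(c + 1)*(c - 2*I)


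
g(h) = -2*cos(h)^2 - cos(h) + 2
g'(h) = 4*sin(h)*cos(h) + sin(h)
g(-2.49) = 1.53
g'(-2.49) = 1.32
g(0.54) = -0.33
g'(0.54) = 2.28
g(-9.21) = 1.07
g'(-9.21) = 0.62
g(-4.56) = 2.11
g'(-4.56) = 0.39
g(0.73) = 0.14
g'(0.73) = 2.65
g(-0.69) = 0.04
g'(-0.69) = -2.60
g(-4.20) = 2.01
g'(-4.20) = -0.84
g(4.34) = 2.10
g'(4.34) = 0.42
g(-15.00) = 1.61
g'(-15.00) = 1.33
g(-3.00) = 1.03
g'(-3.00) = 0.42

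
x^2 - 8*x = x*(x - 8)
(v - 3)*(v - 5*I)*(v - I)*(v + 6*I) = v^4 - 3*v^3 + 31*v^2 - 93*v - 30*I*v + 90*I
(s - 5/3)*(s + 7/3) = s^2 + 2*s/3 - 35/9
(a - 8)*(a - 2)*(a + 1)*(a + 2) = a^4 - 7*a^3 - 12*a^2 + 28*a + 32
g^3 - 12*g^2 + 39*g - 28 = (g - 7)*(g - 4)*(g - 1)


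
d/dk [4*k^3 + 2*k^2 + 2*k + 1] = 12*k^2 + 4*k + 2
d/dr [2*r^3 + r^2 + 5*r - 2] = 6*r^2 + 2*r + 5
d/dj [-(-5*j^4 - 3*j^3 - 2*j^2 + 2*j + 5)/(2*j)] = 15*j^2/2 + 3*j + 1 + 5/(2*j^2)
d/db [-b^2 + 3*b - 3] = 3 - 2*b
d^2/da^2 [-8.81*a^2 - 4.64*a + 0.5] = -17.6200000000000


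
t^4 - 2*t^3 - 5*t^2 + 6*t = t*(t - 3)*(t - 1)*(t + 2)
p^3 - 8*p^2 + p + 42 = (p - 7)*(p - 3)*(p + 2)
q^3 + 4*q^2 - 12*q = q*(q - 2)*(q + 6)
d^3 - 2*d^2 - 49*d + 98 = (d - 7)*(d - 2)*(d + 7)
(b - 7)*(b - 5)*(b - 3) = b^3 - 15*b^2 + 71*b - 105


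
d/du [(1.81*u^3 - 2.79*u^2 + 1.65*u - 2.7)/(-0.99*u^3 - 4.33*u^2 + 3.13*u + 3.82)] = (8.88178419700125e-16*u^5 - 10.5994*u^4 + 14.5976*u^3 + 11.1354*u^2 - 44.6976*u + 14.754)/(0.9801*u^6 + 8.5734*u^5 + 12.5515*u^4 - 34.6694*u^3 - 23.2843*u^2 + 23.9132*u + 14.5924)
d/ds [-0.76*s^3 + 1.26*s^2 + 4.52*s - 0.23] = -2.28*s^2 + 2.52*s + 4.52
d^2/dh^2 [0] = 0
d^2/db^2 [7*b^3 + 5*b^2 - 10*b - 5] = 42*b + 10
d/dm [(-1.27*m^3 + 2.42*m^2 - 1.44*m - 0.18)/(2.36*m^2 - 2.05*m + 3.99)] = (-2.9972*m^4 + 5.207*m^3 - 16.7645*m^2 + 20.1612*m - 6.1146)/(5.5696*m^4 - 9.676*m^3 + 23.0353*m^2 - 16.359*m + 15.9201)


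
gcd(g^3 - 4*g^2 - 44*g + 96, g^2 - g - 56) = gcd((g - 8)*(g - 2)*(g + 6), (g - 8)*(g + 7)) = g - 8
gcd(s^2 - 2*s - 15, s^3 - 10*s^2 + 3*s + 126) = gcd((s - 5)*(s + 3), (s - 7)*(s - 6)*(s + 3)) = s + 3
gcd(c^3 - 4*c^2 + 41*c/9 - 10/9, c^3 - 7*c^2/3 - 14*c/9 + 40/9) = c^2 - 11*c/3 + 10/3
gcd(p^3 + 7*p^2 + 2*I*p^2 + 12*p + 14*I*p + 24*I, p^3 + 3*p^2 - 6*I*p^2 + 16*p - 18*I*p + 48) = p^2 + p*(3 + 2*I) + 6*I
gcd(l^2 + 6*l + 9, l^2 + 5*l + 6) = l + 3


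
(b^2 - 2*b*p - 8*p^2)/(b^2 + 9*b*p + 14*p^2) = (b - 4*p)/(b + 7*p)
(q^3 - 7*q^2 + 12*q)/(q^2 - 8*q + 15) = q*(q - 4)/(q - 5)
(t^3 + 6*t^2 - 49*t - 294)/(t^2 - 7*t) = t + 13 + 42/t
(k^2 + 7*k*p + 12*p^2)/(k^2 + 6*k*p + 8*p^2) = (k + 3*p)/(k + 2*p)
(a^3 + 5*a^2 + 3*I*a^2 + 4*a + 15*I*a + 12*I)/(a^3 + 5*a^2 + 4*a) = (a + 3*I)/a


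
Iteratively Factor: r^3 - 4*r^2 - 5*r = (r + 1)*(r^2 - 5*r) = r*(r + 1)*(r - 5)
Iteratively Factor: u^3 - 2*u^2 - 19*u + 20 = (u + 4)*(u^2 - 6*u + 5) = (u - 5)*(u + 4)*(u - 1)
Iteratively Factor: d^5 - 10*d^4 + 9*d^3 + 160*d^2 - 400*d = (d - 5)*(d^4 - 5*d^3 - 16*d^2 + 80*d) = d*(d - 5)*(d^3 - 5*d^2 - 16*d + 80) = d*(d - 5)^2*(d^2 - 16) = d*(d - 5)^2*(d + 4)*(d - 4)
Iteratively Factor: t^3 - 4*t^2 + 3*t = (t - 3)*(t^2 - t) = (t - 3)*(t - 1)*(t)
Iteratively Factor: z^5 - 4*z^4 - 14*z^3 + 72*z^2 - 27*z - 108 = (z - 3)*(z^4 - z^3 - 17*z^2 + 21*z + 36) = (z - 3)^2*(z^3 + 2*z^2 - 11*z - 12) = (z - 3)^2*(z + 1)*(z^2 + z - 12) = (z - 3)^2*(z + 1)*(z + 4)*(z - 3)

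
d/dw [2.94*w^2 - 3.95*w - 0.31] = 5.88*w - 3.95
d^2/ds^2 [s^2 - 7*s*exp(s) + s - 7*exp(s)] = -7*s*exp(s) - 21*exp(s) + 2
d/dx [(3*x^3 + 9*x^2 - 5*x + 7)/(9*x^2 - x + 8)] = 3*(9*x^4 - 2*x^3 + 36*x^2 + 6*x - 11)/(81*x^4 - 18*x^3 + 145*x^2 - 16*x + 64)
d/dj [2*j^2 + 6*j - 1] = 4*j + 6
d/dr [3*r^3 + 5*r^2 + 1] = r*(9*r + 10)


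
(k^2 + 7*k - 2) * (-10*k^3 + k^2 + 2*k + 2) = -10*k^5 - 69*k^4 + 29*k^3 + 14*k^2 + 10*k - 4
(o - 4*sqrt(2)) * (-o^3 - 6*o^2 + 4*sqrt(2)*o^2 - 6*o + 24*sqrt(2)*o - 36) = -o^4 - 6*o^3 + 8*sqrt(2)*o^3 - 38*o^2 + 48*sqrt(2)*o^2 - 228*o + 24*sqrt(2)*o + 144*sqrt(2)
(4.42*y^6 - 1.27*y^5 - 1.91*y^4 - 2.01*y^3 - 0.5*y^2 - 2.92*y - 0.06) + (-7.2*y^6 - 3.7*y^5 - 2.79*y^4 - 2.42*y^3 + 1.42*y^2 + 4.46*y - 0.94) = -2.78*y^6 - 4.97*y^5 - 4.7*y^4 - 4.43*y^3 + 0.92*y^2 + 1.54*y - 1.0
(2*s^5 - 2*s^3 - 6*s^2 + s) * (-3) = -6*s^5 + 6*s^3 + 18*s^2 - 3*s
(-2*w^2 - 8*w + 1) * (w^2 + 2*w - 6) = -2*w^4 - 12*w^3 - 3*w^2 + 50*w - 6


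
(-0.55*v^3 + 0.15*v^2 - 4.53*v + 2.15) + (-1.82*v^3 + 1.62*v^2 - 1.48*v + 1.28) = -2.37*v^3 + 1.77*v^2 - 6.01*v + 3.43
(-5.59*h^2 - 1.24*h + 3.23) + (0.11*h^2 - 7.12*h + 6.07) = -5.48*h^2 - 8.36*h + 9.3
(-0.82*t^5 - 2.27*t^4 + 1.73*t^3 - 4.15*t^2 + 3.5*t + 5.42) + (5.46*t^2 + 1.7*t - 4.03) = -0.82*t^5 - 2.27*t^4 + 1.73*t^3 + 1.31*t^2 + 5.2*t + 1.39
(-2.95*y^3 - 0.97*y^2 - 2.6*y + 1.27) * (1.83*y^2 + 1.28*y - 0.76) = -5.3985*y^5 - 5.5511*y^4 - 3.7576*y^3 - 0.2667*y^2 + 3.6016*y - 0.9652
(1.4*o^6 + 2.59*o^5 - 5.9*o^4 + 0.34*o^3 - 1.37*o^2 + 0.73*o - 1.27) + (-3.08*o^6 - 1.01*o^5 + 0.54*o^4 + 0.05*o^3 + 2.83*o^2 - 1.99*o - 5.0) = -1.68*o^6 + 1.58*o^5 - 5.36*o^4 + 0.39*o^3 + 1.46*o^2 - 1.26*o - 6.27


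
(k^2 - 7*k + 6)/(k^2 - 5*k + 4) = (k - 6)/(k - 4)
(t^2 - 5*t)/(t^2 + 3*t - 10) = t*(t - 5)/(t^2 + 3*t - 10)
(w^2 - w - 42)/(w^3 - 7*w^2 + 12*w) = (w^2 - w - 42)/(w*(w^2 - 7*w + 12))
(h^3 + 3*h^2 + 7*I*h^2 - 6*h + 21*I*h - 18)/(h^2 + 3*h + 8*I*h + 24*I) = (h^2 + 7*I*h - 6)/(h + 8*I)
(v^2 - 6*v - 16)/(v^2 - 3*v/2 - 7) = 2*(v - 8)/(2*v - 7)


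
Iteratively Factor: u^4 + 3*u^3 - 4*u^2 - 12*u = (u + 2)*(u^3 + u^2 - 6*u) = (u + 2)*(u + 3)*(u^2 - 2*u) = u*(u + 2)*(u + 3)*(u - 2)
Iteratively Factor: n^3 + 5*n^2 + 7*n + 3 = (n + 1)*(n^2 + 4*n + 3) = (n + 1)*(n + 3)*(n + 1)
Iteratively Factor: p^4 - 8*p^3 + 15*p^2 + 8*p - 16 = (p - 4)*(p^3 - 4*p^2 - p + 4) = (p - 4)*(p + 1)*(p^2 - 5*p + 4) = (p - 4)*(p - 1)*(p + 1)*(p - 4)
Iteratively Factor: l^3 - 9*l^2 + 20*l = (l)*(l^2 - 9*l + 20) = l*(l - 5)*(l - 4)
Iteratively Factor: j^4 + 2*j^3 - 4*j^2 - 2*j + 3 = (j + 3)*(j^3 - j^2 - j + 1) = (j + 1)*(j + 3)*(j^2 - 2*j + 1) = (j - 1)*(j + 1)*(j + 3)*(j - 1)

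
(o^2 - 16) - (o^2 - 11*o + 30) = 11*o - 46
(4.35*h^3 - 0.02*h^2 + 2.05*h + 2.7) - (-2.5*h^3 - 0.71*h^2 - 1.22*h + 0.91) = 6.85*h^3 + 0.69*h^2 + 3.27*h + 1.79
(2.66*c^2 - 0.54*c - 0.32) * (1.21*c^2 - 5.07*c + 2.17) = 3.2186*c^4 - 14.1396*c^3 + 8.1228*c^2 + 0.4506*c - 0.6944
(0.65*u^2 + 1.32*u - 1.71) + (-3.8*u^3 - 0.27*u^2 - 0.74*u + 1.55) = -3.8*u^3 + 0.38*u^2 + 0.58*u - 0.16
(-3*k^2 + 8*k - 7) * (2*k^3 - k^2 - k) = -6*k^5 + 19*k^4 - 19*k^3 - k^2 + 7*k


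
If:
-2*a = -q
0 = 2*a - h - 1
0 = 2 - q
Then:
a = 1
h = 1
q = 2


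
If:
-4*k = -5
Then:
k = 5/4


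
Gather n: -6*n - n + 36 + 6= 42 - 7*n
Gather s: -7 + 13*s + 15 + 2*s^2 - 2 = 2*s^2 + 13*s + 6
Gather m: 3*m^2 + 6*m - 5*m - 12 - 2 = 3*m^2 + m - 14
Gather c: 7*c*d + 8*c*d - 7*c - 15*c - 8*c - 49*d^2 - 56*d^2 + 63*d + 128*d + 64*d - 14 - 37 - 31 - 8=c*(15*d - 30) - 105*d^2 + 255*d - 90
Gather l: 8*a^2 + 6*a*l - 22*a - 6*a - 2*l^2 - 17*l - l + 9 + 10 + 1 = 8*a^2 - 28*a - 2*l^2 + l*(6*a - 18) + 20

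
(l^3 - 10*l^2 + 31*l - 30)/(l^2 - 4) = (l^2 - 8*l + 15)/(l + 2)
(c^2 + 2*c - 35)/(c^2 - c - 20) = (c + 7)/(c + 4)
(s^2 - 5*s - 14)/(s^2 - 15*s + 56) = (s + 2)/(s - 8)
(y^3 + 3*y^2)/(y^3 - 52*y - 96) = y^2*(y + 3)/(y^3 - 52*y - 96)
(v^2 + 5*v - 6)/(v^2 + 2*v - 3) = (v + 6)/(v + 3)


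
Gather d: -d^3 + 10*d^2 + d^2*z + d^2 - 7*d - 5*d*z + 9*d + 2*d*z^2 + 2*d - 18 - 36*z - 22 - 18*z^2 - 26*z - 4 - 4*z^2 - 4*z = -d^3 + d^2*(z + 11) + d*(2*z^2 - 5*z + 4) - 22*z^2 - 66*z - 44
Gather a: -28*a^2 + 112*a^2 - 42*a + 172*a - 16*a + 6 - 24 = 84*a^2 + 114*a - 18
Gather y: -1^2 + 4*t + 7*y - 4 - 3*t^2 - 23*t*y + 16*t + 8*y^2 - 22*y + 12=-3*t^2 + 20*t + 8*y^2 + y*(-23*t - 15) + 7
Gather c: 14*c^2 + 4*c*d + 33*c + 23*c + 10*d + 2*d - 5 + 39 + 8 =14*c^2 + c*(4*d + 56) + 12*d + 42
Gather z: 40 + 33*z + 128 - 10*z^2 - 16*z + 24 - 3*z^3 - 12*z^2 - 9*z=-3*z^3 - 22*z^2 + 8*z + 192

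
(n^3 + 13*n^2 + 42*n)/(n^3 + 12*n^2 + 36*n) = (n + 7)/(n + 6)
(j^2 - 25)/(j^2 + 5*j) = (j - 5)/j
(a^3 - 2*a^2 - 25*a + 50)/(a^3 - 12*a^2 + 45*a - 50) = (a + 5)/(a - 5)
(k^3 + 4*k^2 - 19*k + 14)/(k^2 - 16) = (k^3 + 4*k^2 - 19*k + 14)/(k^2 - 16)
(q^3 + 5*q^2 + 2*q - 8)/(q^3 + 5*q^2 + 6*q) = (q^2 + 3*q - 4)/(q*(q + 3))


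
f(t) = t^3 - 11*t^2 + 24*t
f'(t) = 3*t^2 - 22*t + 24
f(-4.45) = -412.75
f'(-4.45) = 181.31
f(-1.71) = -78.21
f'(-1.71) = 70.39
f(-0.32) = -8.84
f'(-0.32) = 31.35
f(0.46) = 8.81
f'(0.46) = 14.51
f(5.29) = -32.83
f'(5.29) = -8.43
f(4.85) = -28.26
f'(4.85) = -12.13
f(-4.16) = -362.19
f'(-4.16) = 167.44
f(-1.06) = -38.99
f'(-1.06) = 50.69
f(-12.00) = -3600.00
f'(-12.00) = 720.00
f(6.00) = -36.00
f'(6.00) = 0.00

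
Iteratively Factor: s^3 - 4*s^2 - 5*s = (s + 1)*(s^2 - 5*s) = (s - 5)*(s + 1)*(s)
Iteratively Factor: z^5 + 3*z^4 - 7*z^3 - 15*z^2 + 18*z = (z)*(z^4 + 3*z^3 - 7*z^2 - 15*z + 18) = z*(z + 3)*(z^3 - 7*z + 6) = z*(z - 1)*(z + 3)*(z^2 + z - 6) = z*(z - 2)*(z - 1)*(z + 3)*(z + 3)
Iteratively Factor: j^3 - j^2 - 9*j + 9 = (j - 1)*(j^2 - 9) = (j - 3)*(j - 1)*(j + 3)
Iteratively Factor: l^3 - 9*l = (l)*(l^2 - 9) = l*(l + 3)*(l - 3)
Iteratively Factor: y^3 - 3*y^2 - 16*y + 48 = (y + 4)*(y^2 - 7*y + 12) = (y - 3)*(y + 4)*(y - 4)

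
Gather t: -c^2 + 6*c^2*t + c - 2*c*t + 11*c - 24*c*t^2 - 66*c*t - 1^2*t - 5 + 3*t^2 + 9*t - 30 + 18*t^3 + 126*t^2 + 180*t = -c^2 + 12*c + 18*t^3 + t^2*(129 - 24*c) + t*(6*c^2 - 68*c + 188) - 35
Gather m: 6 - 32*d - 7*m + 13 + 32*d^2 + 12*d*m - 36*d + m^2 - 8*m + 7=32*d^2 - 68*d + m^2 + m*(12*d - 15) + 26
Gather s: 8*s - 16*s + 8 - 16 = -8*s - 8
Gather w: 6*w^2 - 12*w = 6*w^2 - 12*w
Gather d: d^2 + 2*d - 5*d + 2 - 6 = d^2 - 3*d - 4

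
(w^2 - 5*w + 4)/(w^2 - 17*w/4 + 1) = 4*(w - 1)/(4*w - 1)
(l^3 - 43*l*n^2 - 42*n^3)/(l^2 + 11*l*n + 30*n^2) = (l^2 - 6*l*n - 7*n^2)/(l + 5*n)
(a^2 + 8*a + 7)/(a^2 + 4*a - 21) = (a + 1)/(a - 3)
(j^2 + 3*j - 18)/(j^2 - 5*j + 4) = (j^2 + 3*j - 18)/(j^2 - 5*j + 4)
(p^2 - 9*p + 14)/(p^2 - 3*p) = (p^2 - 9*p + 14)/(p*(p - 3))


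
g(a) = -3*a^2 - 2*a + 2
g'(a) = -6*a - 2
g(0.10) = 1.77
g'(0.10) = -2.60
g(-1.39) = -1.02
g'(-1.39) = 6.34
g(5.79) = -110.15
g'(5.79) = -36.74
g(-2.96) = -18.36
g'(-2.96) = 15.76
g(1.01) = -3.08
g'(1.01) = -8.06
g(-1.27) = -0.30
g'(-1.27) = 5.62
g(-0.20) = 2.28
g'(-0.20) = -0.80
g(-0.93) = 1.27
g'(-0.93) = 3.58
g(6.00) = -118.00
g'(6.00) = -38.00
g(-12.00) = -406.00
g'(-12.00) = 70.00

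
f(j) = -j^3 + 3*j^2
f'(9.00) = -189.00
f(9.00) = -486.00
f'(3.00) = -9.00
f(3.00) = 0.00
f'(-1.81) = -20.69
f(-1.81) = 15.76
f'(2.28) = -1.92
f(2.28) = 3.74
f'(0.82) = 2.90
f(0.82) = 1.47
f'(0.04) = 0.24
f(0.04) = 0.00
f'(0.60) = 2.52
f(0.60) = 0.86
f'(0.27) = 1.40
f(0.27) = 0.20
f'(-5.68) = -130.87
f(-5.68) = 280.04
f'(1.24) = 2.83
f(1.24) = 2.71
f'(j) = -3*j^2 + 6*j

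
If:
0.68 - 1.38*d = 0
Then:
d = 0.49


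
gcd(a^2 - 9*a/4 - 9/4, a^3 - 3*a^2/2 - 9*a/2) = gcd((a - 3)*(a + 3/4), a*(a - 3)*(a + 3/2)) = a - 3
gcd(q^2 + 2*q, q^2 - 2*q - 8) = q + 2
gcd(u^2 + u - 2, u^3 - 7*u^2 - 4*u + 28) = u + 2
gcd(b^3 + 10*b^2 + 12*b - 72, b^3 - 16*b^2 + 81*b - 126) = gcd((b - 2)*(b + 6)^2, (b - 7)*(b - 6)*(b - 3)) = 1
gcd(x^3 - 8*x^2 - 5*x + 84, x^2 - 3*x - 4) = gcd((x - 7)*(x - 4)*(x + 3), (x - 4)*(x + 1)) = x - 4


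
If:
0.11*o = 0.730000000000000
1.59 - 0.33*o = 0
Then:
No Solution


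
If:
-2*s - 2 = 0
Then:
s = -1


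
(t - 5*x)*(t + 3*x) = t^2 - 2*t*x - 15*x^2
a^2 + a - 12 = (a - 3)*(a + 4)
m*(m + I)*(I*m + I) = I*m^3 - m^2 + I*m^2 - m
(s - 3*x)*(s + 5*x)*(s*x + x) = s^3*x + 2*s^2*x^2 + s^2*x - 15*s*x^3 + 2*s*x^2 - 15*x^3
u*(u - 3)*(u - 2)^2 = u^4 - 7*u^3 + 16*u^2 - 12*u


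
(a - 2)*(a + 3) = a^2 + a - 6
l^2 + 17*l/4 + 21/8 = (l + 3/4)*(l + 7/2)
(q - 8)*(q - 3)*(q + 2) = q^3 - 9*q^2 + 2*q + 48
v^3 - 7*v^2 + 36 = (v - 6)*(v - 3)*(v + 2)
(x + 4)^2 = x^2 + 8*x + 16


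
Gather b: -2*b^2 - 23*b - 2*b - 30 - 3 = -2*b^2 - 25*b - 33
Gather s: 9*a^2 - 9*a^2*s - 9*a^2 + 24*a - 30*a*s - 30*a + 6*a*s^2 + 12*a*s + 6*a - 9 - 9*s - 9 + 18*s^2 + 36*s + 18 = s^2*(6*a + 18) + s*(-9*a^2 - 18*a + 27)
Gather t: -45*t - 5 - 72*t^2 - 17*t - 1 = -72*t^2 - 62*t - 6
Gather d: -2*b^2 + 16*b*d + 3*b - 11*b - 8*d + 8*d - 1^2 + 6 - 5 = -2*b^2 + 16*b*d - 8*b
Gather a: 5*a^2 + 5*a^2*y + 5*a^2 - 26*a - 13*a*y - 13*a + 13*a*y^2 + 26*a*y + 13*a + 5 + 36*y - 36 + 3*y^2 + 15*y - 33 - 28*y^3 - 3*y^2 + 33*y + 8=a^2*(5*y + 10) + a*(13*y^2 + 13*y - 26) - 28*y^3 + 84*y - 56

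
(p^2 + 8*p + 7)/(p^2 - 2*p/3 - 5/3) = 3*(p + 7)/(3*p - 5)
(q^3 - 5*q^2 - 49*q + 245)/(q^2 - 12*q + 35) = q + 7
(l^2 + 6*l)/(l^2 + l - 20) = l*(l + 6)/(l^2 + l - 20)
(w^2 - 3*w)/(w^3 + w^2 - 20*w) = (w - 3)/(w^2 + w - 20)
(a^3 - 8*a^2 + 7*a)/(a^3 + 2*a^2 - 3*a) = (a - 7)/(a + 3)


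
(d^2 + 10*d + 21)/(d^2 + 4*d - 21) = (d + 3)/(d - 3)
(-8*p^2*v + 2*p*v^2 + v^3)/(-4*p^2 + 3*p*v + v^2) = v*(2*p - v)/(p - v)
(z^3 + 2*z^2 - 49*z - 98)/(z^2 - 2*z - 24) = (-z^3 - 2*z^2 + 49*z + 98)/(-z^2 + 2*z + 24)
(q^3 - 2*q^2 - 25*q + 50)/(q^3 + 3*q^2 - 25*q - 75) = (q - 2)/(q + 3)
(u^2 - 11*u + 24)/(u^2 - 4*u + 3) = (u - 8)/(u - 1)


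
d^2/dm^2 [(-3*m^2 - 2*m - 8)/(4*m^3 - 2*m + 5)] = 2*(-48*m^6 - 96*m^5 - 840*m^4 + 404*m^3 + 432*m^2 + 480*m - 127)/(64*m^9 - 96*m^7 + 240*m^6 + 48*m^5 - 240*m^4 + 292*m^3 + 60*m^2 - 150*m + 125)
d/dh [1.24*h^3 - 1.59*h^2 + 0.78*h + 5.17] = 3.72*h^2 - 3.18*h + 0.78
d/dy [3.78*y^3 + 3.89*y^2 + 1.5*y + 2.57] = 11.34*y^2 + 7.78*y + 1.5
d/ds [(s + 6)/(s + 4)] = -2/(s + 4)^2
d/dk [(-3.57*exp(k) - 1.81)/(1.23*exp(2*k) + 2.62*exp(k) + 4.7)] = (4.3911*exp(2*k) + 4.4526*exp(k) - 12.0368)*exp(k)/(1.5129*exp(4*k) + 6.4452*exp(3*k) + 18.4264*exp(2*k) + 24.628*exp(k) + 22.09)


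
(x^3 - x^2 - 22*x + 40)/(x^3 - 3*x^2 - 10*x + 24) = (x + 5)/(x + 3)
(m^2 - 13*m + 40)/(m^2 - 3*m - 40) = (m - 5)/(m + 5)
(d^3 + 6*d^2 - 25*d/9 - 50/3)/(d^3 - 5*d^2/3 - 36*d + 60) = (d + 5/3)/(d - 6)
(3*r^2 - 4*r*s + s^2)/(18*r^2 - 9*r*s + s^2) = (r - s)/(6*r - s)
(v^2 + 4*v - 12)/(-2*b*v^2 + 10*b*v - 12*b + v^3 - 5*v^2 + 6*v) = (v + 6)/(-2*b*v + 6*b + v^2 - 3*v)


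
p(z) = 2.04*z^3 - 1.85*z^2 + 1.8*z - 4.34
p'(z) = 6.12*z^2 - 3.7*z + 1.8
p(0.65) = -3.39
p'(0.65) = 1.98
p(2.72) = 27.92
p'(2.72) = 37.01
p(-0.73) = -7.43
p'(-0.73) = 7.76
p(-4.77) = -276.42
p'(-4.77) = 158.70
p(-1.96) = -30.34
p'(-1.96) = 32.56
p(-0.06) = -4.46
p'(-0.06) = 2.04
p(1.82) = 5.11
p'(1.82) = 15.34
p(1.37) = -0.10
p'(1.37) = 8.22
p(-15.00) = -7332.59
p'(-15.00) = 1434.30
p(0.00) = -4.34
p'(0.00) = 1.80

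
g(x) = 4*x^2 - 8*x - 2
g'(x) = 8*x - 8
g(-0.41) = 1.95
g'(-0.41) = -11.28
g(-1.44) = 17.81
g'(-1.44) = -19.52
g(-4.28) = 105.51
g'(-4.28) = -42.24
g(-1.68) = 22.73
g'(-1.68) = -21.44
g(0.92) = -5.97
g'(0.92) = -0.64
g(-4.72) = 124.87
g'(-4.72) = -45.76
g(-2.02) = 30.48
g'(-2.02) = -24.16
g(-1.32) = 15.53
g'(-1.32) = -18.56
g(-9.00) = 394.00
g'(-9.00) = -80.00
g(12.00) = 478.00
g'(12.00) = 88.00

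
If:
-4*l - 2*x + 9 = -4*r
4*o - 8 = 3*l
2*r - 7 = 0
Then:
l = 23/4 - x/2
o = 101/16 - 3*x/8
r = 7/2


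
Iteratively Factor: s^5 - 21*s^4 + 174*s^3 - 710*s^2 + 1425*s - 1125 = (s - 5)*(s^4 - 16*s^3 + 94*s^2 - 240*s + 225) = (s - 5)^2*(s^3 - 11*s^2 + 39*s - 45) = (s - 5)^2*(s - 3)*(s^2 - 8*s + 15) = (s - 5)^2*(s - 3)^2*(s - 5)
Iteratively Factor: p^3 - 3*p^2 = (p)*(p^2 - 3*p) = p*(p - 3)*(p)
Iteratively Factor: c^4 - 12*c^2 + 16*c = (c + 4)*(c^3 - 4*c^2 + 4*c) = c*(c + 4)*(c^2 - 4*c + 4) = c*(c - 2)*(c + 4)*(c - 2)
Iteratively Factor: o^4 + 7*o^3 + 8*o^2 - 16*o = (o - 1)*(o^3 + 8*o^2 + 16*o) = (o - 1)*(o + 4)*(o^2 + 4*o) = o*(o - 1)*(o + 4)*(o + 4)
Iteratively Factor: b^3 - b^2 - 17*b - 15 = (b + 1)*(b^2 - 2*b - 15) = (b + 1)*(b + 3)*(b - 5)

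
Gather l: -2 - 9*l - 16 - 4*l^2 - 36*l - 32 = -4*l^2 - 45*l - 50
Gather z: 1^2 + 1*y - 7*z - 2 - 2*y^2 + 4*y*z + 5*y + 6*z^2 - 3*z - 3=-2*y^2 + 6*y + 6*z^2 + z*(4*y - 10) - 4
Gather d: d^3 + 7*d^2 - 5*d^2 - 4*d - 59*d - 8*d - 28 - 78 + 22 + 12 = d^3 + 2*d^2 - 71*d - 72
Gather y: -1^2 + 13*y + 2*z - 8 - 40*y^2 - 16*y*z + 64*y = -40*y^2 + y*(77 - 16*z) + 2*z - 9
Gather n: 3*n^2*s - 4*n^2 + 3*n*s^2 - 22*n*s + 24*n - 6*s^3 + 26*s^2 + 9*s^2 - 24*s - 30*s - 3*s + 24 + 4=n^2*(3*s - 4) + n*(3*s^2 - 22*s + 24) - 6*s^3 + 35*s^2 - 57*s + 28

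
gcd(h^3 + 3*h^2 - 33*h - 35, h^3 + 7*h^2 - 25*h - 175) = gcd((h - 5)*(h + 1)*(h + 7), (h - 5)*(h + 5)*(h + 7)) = h^2 + 2*h - 35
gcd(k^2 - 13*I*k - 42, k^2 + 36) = k - 6*I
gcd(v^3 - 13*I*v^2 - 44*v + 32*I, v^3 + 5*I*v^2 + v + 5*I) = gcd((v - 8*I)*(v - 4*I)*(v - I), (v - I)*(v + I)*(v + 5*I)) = v - I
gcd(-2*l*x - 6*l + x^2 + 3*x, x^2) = 1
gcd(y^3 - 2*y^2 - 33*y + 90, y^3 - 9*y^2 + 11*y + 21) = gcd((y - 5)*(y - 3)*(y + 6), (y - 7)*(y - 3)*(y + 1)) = y - 3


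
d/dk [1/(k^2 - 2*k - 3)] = 2*(1 - k)/(-k^2 + 2*k + 3)^2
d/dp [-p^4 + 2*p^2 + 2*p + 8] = -4*p^3 + 4*p + 2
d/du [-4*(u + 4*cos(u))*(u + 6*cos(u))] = 40*u*sin(u) - 8*u + 96*sin(2*u) - 40*cos(u)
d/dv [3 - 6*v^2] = -12*v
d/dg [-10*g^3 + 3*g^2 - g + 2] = -30*g^2 + 6*g - 1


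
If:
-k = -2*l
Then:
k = 2*l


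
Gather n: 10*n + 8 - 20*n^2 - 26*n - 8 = -20*n^2 - 16*n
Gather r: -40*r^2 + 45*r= -40*r^2 + 45*r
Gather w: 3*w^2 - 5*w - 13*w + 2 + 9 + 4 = 3*w^2 - 18*w + 15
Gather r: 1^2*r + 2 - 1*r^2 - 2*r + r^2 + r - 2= 0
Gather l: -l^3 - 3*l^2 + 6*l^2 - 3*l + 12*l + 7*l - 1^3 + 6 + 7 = -l^3 + 3*l^2 + 16*l + 12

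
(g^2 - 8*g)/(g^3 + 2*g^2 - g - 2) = g*(g - 8)/(g^3 + 2*g^2 - g - 2)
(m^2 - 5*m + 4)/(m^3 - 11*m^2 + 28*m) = (m - 1)/(m*(m - 7))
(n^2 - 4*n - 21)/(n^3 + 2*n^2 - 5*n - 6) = (n - 7)/(n^2 - n - 2)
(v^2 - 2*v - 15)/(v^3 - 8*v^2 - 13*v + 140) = (v + 3)/(v^2 - 3*v - 28)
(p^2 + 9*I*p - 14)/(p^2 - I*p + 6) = (p + 7*I)/(p - 3*I)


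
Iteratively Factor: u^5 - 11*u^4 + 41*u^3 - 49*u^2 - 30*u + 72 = (u + 1)*(u^4 - 12*u^3 + 53*u^2 - 102*u + 72) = (u - 4)*(u + 1)*(u^3 - 8*u^2 + 21*u - 18) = (u - 4)*(u - 3)*(u + 1)*(u^2 - 5*u + 6) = (u - 4)*(u - 3)^2*(u + 1)*(u - 2)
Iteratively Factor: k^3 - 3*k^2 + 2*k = (k - 2)*(k^2 - k) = (k - 2)*(k - 1)*(k)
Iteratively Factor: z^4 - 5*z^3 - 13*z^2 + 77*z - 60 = (z - 5)*(z^3 - 13*z + 12) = (z - 5)*(z - 3)*(z^2 + 3*z - 4) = (z - 5)*(z - 3)*(z + 4)*(z - 1)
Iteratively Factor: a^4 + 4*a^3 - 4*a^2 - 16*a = (a + 2)*(a^3 + 2*a^2 - 8*a) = (a - 2)*(a + 2)*(a^2 + 4*a) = (a - 2)*(a + 2)*(a + 4)*(a)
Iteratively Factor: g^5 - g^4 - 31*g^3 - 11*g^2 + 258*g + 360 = (g - 4)*(g^4 + 3*g^3 - 19*g^2 - 87*g - 90) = (g - 5)*(g - 4)*(g^3 + 8*g^2 + 21*g + 18) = (g - 5)*(g - 4)*(g + 2)*(g^2 + 6*g + 9) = (g - 5)*(g - 4)*(g + 2)*(g + 3)*(g + 3)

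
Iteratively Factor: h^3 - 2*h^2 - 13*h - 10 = (h + 2)*(h^2 - 4*h - 5) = (h - 5)*(h + 2)*(h + 1)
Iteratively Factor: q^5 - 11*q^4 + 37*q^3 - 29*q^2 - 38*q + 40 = (q - 5)*(q^4 - 6*q^3 + 7*q^2 + 6*q - 8) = (q - 5)*(q - 1)*(q^3 - 5*q^2 + 2*q + 8) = (q - 5)*(q - 4)*(q - 1)*(q^2 - q - 2) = (q - 5)*(q - 4)*(q - 2)*(q - 1)*(q + 1)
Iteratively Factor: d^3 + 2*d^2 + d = (d + 1)*(d^2 + d) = d*(d + 1)*(d + 1)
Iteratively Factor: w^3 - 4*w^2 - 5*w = (w + 1)*(w^2 - 5*w) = (w - 5)*(w + 1)*(w)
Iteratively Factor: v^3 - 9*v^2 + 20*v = (v - 5)*(v^2 - 4*v) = v*(v - 5)*(v - 4)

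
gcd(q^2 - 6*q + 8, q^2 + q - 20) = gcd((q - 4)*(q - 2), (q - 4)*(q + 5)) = q - 4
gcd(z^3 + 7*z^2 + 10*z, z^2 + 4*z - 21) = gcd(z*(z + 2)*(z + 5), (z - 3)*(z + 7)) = 1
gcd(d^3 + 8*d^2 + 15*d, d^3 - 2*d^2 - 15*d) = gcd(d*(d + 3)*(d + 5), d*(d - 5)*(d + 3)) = d^2 + 3*d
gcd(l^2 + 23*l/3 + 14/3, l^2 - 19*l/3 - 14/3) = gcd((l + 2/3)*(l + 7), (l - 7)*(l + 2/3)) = l + 2/3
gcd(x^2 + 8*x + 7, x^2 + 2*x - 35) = x + 7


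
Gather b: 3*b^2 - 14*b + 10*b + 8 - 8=3*b^2 - 4*b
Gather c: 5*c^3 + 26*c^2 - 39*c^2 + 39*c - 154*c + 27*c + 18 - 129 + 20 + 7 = 5*c^3 - 13*c^2 - 88*c - 84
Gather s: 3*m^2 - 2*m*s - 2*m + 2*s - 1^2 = 3*m^2 - 2*m + s*(2 - 2*m) - 1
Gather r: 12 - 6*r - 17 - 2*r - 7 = -8*r - 12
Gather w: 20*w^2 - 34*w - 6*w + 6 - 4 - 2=20*w^2 - 40*w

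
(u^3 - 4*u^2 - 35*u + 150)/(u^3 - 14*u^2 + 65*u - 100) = (u + 6)/(u - 4)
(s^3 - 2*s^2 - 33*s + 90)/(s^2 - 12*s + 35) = (s^2 + 3*s - 18)/(s - 7)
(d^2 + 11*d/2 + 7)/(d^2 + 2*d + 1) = (d^2 + 11*d/2 + 7)/(d^2 + 2*d + 1)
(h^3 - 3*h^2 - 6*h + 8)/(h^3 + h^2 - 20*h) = (h^2 + h - 2)/(h*(h + 5))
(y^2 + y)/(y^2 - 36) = y*(y + 1)/(y^2 - 36)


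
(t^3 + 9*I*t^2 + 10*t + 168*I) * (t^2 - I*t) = t^5 + 8*I*t^4 + 19*t^3 + 158*I*t^2 + 168*t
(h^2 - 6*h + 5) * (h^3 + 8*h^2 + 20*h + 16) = h^5 + 2*h^4 - 23*h^3 - 64*h^2 + 4*h + 80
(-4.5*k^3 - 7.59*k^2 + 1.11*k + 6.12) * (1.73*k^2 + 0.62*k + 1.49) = -7.785*k^5 - 15.9207*k^4 - 9.4905*k^3 - 0.0332999999999989*k^2 + 5.4483*k + 9.1188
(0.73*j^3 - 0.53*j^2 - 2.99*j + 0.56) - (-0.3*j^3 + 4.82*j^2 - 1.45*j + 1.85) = 1.03*j^3 - 5.35*j^2 - 1.54*j - 1.29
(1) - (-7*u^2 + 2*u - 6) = 7*u^2 - 2*u + 7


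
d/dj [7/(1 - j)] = 7/(j - 1)^2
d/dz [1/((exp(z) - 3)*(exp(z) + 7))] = 2*(-exp(z) - 2)*exp(z)/(exp(4*z) + 8*exp(3*z) - 26*exp(2*z) - 168*exp(z) + 441)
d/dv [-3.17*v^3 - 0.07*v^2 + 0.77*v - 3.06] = -9.51*v^2 - 0.14*v + 0.77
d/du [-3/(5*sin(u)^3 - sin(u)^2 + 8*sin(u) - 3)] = 3*(15*sin(u)^2 - 2*sin(u) + 8)*cos(u)/(5*sin(u)^3 - sin(u)^2 + 8*sin(u) - 3)^2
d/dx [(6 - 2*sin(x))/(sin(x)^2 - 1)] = 2*(sin(x)^2 - 6*sin(x) + 1)/cos(x)^3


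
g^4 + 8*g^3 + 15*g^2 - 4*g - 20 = (g - 1)*(g + 2)^2*(g + 5)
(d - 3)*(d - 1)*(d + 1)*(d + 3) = d^4 - 10*d^2 + 9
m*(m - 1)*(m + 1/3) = m^3 - 2*m^2/3 - m/3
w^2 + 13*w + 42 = (w + 6)*(w + 7)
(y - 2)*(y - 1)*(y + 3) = y^3 - 7*y + 6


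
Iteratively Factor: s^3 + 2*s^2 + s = (s)*(s^2 + 2*s + 1) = s*(s + 1)*(s + 1)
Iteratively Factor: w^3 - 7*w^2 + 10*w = (w - 5)*(w^2 - 2*w) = w*(w - 5)*(w - 2)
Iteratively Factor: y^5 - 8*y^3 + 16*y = (y)*(y^4 - 8*y^2 + 16) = y*(y + 2)*(y^3 - 2*y^2 - 4*y + 8) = y*(y - 2)*(y + 2)*(y^2 - 4) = y*(y - 2)^2*(y + 2)*(y + 2)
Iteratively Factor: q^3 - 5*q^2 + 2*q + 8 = (q - 2)*(q^2 - 3*q - 4) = (q - 4)*(q - 2)*(q + 1)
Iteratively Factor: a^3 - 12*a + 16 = (a + 4)*(a^2 - 4*a + 4) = (a - 2)*(a + 4)*(a - 2)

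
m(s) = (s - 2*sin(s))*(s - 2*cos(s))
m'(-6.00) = -2.93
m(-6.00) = 51.95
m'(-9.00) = -21.69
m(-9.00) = 58.68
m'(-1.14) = -0.88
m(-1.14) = -1.34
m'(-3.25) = -7.99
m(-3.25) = 4.37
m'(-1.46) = -1.83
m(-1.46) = -0.89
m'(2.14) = 7.91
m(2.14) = 1.47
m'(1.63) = 0.86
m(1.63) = -0.64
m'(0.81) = -1.35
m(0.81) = 0.36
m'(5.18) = -5.05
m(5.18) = 29.80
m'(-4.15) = -22.10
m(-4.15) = 18.01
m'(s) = (1 - 2*cos(s))*(s - 2*cos(s)) + (s - 2*sin(s))*(2*sin(s) + 1)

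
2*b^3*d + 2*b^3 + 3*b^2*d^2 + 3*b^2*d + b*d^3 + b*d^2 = (b + d)*(2*b + d)*(b*d + b)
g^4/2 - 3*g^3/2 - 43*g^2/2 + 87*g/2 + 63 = (g/2 + 1/2)*(g - 7)*(g - 3)*(g + 6)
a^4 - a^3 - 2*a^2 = a^2*(a - 2)*(a + 1)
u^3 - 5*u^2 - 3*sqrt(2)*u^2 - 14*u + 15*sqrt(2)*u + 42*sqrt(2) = (u - 7)*(u + 2)*(u - 3*sqrt(2))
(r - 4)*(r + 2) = r^2 - 2*r - 8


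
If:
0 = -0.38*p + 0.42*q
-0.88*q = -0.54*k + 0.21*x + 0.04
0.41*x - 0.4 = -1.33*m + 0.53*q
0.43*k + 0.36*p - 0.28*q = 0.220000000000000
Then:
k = 0.0560053338413182*x + 0.448614153728927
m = 0.392338833558799 - 0.389671286273594*x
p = 0.254024192780265 - 0.225771502047814*x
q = 0.229831412515478 - 0.204269454233737*x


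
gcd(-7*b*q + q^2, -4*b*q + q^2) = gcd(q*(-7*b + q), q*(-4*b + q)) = q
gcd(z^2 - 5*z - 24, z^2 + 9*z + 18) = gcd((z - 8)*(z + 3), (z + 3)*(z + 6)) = z + 3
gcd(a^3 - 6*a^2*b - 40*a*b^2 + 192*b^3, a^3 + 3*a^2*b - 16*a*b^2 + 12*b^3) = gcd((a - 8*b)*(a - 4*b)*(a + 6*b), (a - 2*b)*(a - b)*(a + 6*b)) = a + 6*b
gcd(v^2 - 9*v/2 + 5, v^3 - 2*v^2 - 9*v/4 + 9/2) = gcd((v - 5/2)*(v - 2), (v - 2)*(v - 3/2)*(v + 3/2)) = v - 2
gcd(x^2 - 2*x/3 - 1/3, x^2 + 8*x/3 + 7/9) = x + 1/3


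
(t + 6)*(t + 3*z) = t^2 + 3*t*z + 6*t + 18*z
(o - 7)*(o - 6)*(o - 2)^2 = o^4 - 17*o^3 + 98*o^2 - 220*o + 168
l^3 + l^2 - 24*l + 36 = (l - 3)*(l - 2)*(l + 6)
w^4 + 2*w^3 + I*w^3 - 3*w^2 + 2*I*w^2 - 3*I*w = w*(w - 1)*(w + 3)*(w + I)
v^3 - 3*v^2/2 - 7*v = v*(v - 7/2)*(v + 2)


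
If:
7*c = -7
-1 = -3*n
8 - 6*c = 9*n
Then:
No Solution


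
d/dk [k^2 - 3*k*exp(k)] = -3*k*exp(k) + 2*k - 3*exp(k)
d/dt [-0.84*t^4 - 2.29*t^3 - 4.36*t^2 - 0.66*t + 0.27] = -3.36*t^3 - 6.87*t^2 - 8.72*t - 0.66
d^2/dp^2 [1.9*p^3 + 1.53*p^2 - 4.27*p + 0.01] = 11.4*p + 3.06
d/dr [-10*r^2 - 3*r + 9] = -20*r - 3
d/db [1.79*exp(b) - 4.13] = 1.79*exp(b)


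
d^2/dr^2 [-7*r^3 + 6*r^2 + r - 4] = 12 - 42*r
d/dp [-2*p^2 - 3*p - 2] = -4*p - 3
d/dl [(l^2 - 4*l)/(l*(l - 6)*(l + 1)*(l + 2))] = (-2*l^3 + 15*l^2 - 24*l - 76)/(l^6 - 6*l^5 - 23*l^4 + 72*l^3 + 328*l^2 + 384*l + 144)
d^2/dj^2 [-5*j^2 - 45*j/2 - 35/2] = -10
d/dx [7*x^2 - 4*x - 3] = 14*x - 4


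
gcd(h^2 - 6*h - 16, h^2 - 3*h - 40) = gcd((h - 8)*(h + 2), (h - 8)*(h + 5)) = h - 8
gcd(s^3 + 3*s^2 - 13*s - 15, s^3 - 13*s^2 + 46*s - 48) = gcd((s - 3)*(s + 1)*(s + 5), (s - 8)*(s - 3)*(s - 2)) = s - 3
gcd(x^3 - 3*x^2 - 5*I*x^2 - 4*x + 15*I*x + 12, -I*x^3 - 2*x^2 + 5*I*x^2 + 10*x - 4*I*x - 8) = 1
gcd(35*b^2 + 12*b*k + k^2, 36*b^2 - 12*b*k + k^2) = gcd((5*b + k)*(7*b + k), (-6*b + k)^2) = 1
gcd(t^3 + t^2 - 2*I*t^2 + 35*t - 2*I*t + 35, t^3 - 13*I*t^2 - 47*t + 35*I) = t - 7*I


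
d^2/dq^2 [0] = 0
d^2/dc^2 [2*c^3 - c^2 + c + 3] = 12*c - 2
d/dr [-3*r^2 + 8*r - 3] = 8 - 6*r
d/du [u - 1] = 1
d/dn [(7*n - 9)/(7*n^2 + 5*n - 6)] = (-49*n^2 + 126*n + 3)/(49*n^4 + 70*n^3 - 59*n^2 - 60*n + 36)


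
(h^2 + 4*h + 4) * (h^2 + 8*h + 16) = h^4 + 12*h^3 + 52*h^2 + 96*h + 64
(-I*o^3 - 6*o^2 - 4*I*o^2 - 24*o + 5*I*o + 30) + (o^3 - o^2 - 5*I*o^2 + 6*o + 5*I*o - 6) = o^3 - I*o^3 - 7*o^2 - 9*I*o^2 - 18*o + 10*I*o + 24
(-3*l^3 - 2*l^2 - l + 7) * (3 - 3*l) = 9*l^4 - 3*l^3 - 3*l^2 - 24*l + 21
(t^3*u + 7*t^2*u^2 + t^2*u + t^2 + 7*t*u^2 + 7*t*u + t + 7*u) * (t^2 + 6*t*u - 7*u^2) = t^5*u + 13*t^4*u^2 + t^4*u + t^4 + 35*t^3*u^3 + 13*t^3*u^2 + 13*t^3*u + t^3 - 49*t^2*u^4 + 35*t^2*u^3 + 35*t^2*u^2 + 13*t^2*u - 49*t*u^4 - 49*t*u^3 + 35*t*u^2 - 49*u^3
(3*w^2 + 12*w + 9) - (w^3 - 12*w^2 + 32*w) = -w^3 + 15*w^2 - 20*w + 9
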